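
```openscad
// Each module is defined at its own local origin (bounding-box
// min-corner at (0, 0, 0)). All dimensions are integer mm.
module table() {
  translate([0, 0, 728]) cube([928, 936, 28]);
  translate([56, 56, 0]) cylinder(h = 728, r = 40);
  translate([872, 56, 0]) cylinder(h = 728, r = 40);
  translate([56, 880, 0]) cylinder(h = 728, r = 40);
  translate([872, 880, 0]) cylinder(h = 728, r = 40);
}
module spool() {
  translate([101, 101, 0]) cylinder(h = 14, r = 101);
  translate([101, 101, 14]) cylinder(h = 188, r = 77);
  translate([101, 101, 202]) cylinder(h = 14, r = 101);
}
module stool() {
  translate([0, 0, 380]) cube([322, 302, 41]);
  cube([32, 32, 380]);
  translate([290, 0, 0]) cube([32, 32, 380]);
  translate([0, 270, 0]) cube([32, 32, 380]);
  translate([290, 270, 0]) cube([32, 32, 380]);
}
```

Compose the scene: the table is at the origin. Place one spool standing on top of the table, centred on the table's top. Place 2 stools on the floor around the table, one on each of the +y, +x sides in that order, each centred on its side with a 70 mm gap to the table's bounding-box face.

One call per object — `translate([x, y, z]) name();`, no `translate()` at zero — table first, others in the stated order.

table();
translate([363, 367, 756]) spool();
translate([303, 1006, 0]) stool();
translate([998, 317, 0]) stool();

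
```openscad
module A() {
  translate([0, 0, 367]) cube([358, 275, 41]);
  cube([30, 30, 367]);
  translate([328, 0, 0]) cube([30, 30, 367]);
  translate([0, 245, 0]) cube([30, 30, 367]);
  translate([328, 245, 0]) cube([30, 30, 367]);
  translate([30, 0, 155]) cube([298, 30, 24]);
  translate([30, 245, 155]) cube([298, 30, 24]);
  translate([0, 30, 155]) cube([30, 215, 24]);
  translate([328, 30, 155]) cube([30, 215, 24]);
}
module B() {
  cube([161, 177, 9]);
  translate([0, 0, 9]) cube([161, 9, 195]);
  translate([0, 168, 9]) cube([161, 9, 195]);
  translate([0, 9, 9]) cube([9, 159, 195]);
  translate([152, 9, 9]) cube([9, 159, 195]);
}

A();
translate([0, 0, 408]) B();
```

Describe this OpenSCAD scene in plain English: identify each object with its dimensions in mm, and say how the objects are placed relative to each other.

A is a four-legged stool. The seat is 358×275 mm, 41 mm thick, top at z = 408 mm. It stands on four square legs, each 30×30 mm in cross-section, from z = 0 to the seat underside, each flush with a corner of the seat. Four stretchers, 30 mm wide and 24 mm tall, connect adjacent legs with their undersides at z = 155 mm, each running between the inner faces of the legs it joins and aligned with the legs' outer faces on the other axis.

B is an open-topped rectangular box: outside dimensions 161×177×204 mm, with a uniform wall and base thickness of 9 mm. The base is a full 161×177 slab on the floor; four walls sit on top of the base. The front and back walls (the −y and +y sides) span the full width; the two side walls fit between them.

The open box is on top of the stool.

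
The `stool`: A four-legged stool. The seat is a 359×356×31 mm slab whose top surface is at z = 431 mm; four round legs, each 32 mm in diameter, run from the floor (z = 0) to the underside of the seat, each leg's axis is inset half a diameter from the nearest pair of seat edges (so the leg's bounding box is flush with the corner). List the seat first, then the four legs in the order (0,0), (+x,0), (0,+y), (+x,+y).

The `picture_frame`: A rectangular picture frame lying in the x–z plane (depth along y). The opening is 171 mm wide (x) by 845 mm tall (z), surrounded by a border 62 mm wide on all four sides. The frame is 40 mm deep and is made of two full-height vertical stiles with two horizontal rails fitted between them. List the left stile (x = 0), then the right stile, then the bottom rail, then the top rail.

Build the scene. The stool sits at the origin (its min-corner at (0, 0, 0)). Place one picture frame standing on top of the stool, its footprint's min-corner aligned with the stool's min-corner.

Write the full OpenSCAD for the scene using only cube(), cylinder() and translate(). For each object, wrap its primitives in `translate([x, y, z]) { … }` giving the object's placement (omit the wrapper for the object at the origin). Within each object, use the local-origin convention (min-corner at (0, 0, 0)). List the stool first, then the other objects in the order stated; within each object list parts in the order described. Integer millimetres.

translate([0, 0, 400]) cube([359, 356, 31]);
translate([16, 16, 0]) cylinder(h = 400, r = 16);
translate([343, 16, 0]) cylinder(h = 400, r = 16);
translate([16, 340, 0]) cylinder(h = 400, r = 16);
translate([343, 340, 0]) cylinder(h = 400, r = 16);
translate([0, 0, 431]) {
  cube([62, 40, 969]);
  translate([233, 0, 0]) cube([62, 40, 969]);
  translate([62, 0, 0]) cube([171, 40, 62]);
  translate([62, 0, 907]) cube([171, 40, 62]);
}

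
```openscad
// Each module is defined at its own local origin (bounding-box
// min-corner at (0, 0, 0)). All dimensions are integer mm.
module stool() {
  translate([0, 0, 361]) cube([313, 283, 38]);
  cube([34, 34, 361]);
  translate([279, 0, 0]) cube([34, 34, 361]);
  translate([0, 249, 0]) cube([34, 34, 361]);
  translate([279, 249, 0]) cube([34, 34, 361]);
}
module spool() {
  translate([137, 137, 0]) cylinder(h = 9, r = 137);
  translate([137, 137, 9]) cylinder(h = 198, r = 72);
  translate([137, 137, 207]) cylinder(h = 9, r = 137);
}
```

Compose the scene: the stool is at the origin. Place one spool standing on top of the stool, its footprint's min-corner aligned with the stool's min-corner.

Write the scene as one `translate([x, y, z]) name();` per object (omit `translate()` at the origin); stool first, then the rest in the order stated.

stool();
translate([0, 0, 399]) spool();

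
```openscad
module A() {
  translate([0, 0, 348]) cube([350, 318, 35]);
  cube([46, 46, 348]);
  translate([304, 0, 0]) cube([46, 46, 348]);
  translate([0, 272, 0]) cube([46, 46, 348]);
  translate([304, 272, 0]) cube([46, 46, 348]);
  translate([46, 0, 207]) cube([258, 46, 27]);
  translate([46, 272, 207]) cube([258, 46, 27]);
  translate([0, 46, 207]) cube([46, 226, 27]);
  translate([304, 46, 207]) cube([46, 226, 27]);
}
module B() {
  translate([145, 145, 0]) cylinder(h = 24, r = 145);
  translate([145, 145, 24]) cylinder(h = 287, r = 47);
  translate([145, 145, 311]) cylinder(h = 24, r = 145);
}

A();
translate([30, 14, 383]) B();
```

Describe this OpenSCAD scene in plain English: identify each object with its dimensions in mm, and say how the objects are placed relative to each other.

A is a four-legged stool. The seat is 350×318 mm, 35 mm thick, top at z = 383 mm. It stands on four square legs, each 46×46 mm in cross-section, from z = 0 to the seat underside, each flush with a corner of the seat. Four stretchers, 46 mm wide and 27 mm tall, connect adjacent legs with their undersides at z = 207 mm, each running between the inner faces of the legs it joins and aligned with the legs' outer faces on the other axis.

B is a spool: two coaxial disc flanges of radius 145 mm and thickness 24 mm, joined by a core cylinder of radius 47 mm and height 287 mm. The lower flange rests on z = 0 and the three cylinders share a vertical axis.

The spool is on top of the stool, centred.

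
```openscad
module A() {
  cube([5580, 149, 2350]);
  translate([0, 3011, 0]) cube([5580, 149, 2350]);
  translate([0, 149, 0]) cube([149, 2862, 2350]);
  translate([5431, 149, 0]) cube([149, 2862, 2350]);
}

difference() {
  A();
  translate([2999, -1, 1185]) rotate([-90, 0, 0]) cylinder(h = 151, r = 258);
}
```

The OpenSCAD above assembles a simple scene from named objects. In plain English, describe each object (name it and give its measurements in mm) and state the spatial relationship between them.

A is a box-shaped house frame (walls only): outside footprint 5580×3160 mm, wall height 2350 mm, wall thickness 149 mm. The two y-facing walls run the full x-width; the two x-facing walls fit between the inner faces of the y-facing walls.

The house frame has a circular hole of radius 258 mm through its front wall, centred at (x = 2999, z = 1185).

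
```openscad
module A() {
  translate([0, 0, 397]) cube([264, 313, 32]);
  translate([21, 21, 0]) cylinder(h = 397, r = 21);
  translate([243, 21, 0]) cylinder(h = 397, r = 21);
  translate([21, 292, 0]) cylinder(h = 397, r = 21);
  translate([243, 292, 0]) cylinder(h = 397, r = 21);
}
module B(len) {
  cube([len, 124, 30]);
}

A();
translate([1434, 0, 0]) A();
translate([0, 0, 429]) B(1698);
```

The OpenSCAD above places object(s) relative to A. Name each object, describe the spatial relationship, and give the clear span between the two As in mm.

Second stool starts at x = 1434; first ends at x = 264; clear span = 1434 − 264 = 1170 mm.

A is a stool. B is a beam. A beam spans the tops of two stools. The clear span between the two stools is 1170 mm.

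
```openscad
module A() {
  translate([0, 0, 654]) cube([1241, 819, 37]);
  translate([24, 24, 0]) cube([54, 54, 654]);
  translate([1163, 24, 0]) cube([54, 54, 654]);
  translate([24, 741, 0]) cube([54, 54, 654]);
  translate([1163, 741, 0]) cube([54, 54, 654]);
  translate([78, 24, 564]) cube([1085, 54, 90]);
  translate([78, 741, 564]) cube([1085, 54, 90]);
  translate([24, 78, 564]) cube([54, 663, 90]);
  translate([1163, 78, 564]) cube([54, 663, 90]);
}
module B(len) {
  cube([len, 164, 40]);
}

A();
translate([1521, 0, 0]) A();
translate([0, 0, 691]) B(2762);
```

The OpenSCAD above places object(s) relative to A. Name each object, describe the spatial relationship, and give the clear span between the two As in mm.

Second table starts at x = 1521; first ends at x = 1241; clear span = 1521 − 1241 = 280 mm.

A is a table. B is a beam. A beam spans the tops of two tables. The clear span between the two tables is 280 mm.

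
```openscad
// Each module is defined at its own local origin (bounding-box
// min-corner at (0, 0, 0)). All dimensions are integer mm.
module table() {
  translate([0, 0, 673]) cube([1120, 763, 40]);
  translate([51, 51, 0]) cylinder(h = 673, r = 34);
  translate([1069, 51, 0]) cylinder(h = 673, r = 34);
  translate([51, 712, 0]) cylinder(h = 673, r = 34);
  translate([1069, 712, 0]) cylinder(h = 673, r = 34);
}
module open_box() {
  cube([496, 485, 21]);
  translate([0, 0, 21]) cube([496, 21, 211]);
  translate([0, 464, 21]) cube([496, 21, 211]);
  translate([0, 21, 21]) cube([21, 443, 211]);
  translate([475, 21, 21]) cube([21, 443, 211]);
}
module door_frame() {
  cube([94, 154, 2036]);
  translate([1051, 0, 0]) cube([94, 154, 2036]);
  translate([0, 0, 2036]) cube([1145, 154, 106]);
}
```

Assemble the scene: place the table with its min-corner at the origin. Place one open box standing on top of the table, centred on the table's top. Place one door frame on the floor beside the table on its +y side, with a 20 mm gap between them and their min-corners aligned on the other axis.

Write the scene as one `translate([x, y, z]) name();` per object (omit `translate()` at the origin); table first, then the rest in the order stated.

table();
translate([312, 139, 713]) open_box();
translate([0, 783, 0]) door_frame();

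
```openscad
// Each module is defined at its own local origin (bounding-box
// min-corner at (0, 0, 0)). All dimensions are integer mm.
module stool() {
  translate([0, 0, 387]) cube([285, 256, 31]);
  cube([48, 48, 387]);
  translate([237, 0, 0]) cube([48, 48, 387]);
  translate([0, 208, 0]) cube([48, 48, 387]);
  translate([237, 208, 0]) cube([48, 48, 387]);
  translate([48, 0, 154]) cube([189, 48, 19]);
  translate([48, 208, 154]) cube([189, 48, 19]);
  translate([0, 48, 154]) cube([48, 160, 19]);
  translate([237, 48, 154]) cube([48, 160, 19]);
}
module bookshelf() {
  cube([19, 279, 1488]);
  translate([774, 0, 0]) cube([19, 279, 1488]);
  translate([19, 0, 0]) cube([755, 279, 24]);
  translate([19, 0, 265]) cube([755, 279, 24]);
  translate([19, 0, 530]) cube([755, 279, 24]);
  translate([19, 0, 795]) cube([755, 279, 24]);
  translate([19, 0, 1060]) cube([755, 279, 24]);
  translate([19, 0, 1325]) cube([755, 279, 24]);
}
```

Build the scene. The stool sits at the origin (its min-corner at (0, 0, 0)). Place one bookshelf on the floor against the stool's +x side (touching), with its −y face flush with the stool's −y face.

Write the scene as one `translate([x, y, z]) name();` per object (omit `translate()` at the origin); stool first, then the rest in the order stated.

stool();
translate([285, 0, 0]) bookshelf();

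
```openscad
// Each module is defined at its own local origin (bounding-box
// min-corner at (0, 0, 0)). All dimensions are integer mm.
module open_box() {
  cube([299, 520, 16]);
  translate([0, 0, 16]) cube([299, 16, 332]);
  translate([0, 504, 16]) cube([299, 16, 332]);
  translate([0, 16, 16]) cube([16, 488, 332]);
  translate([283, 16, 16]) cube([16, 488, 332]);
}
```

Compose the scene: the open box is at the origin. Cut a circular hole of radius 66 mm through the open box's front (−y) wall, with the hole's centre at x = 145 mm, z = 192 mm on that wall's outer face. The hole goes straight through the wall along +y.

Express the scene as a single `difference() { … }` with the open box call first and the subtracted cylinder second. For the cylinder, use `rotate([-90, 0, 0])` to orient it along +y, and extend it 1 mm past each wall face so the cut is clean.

difference() {
  open_box();
  translate([145, -1, 192]) rotate([-90, 0, 0]) cylinder(h = 18, r = 66);
}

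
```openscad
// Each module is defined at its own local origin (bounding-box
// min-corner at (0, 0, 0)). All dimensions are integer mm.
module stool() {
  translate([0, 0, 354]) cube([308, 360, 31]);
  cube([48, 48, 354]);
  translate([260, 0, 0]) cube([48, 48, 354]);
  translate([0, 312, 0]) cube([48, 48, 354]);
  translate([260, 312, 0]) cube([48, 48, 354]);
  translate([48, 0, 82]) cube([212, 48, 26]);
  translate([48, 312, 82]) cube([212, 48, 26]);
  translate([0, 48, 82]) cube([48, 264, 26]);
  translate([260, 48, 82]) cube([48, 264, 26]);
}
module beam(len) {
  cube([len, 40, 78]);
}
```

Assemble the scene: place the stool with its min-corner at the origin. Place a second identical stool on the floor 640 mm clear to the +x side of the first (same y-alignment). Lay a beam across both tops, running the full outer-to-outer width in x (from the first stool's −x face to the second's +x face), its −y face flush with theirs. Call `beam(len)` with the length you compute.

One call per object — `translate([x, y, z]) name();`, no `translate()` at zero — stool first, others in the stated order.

stool();
translate([948, 0, 0]) stool();
translate([0, 0, 385]) beam(1256);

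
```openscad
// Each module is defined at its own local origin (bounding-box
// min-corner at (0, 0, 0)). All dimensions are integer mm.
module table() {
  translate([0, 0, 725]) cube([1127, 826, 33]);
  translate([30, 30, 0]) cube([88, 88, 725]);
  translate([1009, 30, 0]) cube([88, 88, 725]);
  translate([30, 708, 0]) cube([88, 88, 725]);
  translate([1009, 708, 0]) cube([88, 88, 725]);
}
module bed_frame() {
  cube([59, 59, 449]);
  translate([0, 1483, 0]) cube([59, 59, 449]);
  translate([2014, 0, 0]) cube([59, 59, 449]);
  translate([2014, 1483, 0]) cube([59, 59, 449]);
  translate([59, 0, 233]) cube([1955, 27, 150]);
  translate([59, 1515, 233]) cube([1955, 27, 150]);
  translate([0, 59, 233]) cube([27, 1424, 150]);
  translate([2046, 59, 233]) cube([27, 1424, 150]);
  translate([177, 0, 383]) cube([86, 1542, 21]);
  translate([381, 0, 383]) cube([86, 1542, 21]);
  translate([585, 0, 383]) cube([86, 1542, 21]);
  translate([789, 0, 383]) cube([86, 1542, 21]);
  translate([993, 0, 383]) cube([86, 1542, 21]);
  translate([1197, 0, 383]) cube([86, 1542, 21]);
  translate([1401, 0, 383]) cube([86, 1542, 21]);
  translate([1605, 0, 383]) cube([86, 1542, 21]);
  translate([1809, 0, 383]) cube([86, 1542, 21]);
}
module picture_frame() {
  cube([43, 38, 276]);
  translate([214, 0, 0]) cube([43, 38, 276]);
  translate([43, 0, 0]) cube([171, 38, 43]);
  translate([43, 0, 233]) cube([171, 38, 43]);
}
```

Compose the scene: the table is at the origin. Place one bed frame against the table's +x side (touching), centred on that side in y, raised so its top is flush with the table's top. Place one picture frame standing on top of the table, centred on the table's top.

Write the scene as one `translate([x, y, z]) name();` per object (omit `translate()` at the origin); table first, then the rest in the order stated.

table();
translate([1127, -358, 309]) bed_frame();
translate([435, 394, 758]) picture_frame();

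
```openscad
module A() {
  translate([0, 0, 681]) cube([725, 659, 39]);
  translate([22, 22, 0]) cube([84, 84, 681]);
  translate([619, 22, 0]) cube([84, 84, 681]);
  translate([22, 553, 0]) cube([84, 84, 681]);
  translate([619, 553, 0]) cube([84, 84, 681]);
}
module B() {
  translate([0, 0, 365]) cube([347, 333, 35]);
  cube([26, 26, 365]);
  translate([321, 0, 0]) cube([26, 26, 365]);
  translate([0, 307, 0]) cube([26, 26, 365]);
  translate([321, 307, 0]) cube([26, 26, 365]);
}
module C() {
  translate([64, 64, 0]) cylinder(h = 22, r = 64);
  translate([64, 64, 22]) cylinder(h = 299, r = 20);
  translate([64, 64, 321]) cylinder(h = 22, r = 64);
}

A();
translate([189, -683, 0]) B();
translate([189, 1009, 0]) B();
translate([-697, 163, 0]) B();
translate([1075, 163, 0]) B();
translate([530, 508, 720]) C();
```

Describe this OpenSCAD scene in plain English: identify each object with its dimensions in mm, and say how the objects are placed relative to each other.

A is a table: top 725 mm (x) × 659 mm (y), 39 mm thick, upper face at z = 720 mm, on four 84×84 mm square legs, each inset 22 mm from the nearest pair of top edges, running from z = 0 to the bottom of the top.

B is a four-legged stool. The seat is a 347×333×35 mm slab whose top surface is at z = 400 mm; four square legs, each 26×26 mm in cross-section, run from the floor (z = 0) to the underside of the seat, each flush with a corner of the seat.

C is a spool: two coaxial disc flanges of radius 64 mm and thickness 22 mm, joined by a core cylinder of radius 20 mm and height 299 mm. The lower flange rests on z = 0 and the three cylinders share a vertical axis.

Four stools sit around the table at the −y, +y, −x, +x sides. The spool is on top of the table.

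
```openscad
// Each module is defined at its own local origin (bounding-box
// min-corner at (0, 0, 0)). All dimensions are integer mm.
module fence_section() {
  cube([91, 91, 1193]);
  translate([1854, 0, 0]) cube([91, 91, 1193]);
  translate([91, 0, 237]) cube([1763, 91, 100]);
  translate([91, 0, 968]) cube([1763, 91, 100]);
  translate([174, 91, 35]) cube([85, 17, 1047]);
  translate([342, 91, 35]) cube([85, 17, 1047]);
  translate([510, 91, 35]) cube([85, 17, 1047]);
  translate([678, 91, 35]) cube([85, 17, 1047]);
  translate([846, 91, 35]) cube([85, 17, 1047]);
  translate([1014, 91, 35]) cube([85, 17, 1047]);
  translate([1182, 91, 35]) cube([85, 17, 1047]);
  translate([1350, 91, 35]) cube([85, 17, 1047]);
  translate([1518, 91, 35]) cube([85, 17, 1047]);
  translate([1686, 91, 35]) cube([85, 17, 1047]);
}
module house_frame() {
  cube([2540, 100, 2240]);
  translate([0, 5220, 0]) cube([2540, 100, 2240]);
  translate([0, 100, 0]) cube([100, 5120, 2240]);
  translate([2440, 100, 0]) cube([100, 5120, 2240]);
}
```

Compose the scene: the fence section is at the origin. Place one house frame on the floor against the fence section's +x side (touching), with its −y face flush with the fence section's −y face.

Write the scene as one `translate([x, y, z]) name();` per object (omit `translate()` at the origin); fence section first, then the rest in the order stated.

fence_section();
translate([1945, 0, 0]) house_frame();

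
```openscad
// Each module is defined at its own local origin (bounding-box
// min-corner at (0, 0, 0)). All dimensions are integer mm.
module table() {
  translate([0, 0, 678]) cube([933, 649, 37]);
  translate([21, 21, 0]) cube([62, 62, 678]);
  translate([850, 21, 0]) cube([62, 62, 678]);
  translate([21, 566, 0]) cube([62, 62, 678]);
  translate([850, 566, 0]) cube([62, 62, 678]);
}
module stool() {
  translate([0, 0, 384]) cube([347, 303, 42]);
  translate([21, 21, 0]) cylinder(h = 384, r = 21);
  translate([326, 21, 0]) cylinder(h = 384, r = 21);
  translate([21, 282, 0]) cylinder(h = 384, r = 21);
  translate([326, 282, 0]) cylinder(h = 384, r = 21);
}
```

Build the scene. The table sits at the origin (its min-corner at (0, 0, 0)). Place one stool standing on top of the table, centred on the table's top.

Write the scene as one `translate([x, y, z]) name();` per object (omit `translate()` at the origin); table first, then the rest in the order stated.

table();
translate([293, 173, 715]) stool();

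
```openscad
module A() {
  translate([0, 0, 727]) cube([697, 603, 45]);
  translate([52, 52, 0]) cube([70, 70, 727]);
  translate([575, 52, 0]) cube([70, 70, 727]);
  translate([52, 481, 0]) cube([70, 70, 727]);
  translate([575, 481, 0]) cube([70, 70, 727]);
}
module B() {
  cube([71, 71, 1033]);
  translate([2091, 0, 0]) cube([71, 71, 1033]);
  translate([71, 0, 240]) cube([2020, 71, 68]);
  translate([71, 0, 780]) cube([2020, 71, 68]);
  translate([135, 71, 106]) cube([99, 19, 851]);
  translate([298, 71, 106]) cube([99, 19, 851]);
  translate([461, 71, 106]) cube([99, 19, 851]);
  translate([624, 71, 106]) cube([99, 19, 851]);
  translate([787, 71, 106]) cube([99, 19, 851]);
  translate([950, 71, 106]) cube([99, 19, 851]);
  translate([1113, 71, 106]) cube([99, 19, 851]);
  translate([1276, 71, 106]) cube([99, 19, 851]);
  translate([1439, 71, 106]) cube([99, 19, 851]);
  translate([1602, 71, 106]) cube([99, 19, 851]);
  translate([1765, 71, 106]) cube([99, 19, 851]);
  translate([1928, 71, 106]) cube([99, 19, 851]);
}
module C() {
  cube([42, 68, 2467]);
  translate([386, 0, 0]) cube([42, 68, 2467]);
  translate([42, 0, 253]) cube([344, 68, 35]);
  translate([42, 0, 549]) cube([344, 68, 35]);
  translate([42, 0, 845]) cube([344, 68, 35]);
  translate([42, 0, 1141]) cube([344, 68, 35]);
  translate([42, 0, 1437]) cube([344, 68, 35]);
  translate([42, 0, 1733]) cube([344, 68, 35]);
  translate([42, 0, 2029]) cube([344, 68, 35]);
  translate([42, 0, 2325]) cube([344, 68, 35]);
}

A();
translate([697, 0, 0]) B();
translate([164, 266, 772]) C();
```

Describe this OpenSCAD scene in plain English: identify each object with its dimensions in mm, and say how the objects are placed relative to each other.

A is a table: top 697 mm (x) × 603 mm (y), 45 mm thick, upper face at z = 772 mm, on four 70×70 mm square legs, each inset 52 mm from the nearest pair of top edges, running from z = 0 to the bottom of the top.

B is a fence section. Two 71×71 mm posts, 1033 mm tall, stand on the floor with a clear span of 2020 mm between their inner faces. Two horizontal rails of 71×68 mm section span the gap between the posts with their undersides at z = 240 mm and z = 780 mm, flush with the posts' −y face. 12 pickets, each 99 mm wide, 19 mm thick and 851 mm tall, are fixed to the +y face of the rails with their bottoms at z = 106 mm, evenly spaced across the span with equal gaps (rounded down to the nearest mm) at the −x end and between each pair — any rounding remainder accumulates at the +x end.

C is a wooden ladder with two side rails of 42×68 mm section and 2467 mm height, set 428 mm apart overall. Between them run 8 rectangular rungs (68 mm deep, 35 mm thick), front faces flush with the rails' −y face. The bottom of the first rung is 253 mm above the floor and each subsequent rung is 296 mm higher than the one below.

The fence section is against the table's +x side, with their −y faces flush. The ladder is on top of the table.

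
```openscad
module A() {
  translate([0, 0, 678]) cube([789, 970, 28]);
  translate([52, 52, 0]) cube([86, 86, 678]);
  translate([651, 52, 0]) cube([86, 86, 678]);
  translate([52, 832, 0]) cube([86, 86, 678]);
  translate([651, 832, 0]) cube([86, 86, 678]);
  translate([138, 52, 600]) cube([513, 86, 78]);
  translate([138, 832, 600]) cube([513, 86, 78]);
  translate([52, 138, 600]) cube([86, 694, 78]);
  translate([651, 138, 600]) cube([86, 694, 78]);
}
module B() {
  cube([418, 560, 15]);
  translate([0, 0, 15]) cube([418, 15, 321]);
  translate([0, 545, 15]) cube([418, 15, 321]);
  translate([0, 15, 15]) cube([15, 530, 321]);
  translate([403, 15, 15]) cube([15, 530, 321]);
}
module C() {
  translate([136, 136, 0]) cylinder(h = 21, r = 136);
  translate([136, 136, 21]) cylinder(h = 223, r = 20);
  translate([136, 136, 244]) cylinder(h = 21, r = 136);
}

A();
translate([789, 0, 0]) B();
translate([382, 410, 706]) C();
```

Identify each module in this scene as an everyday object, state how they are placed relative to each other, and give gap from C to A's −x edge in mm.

The spool's min-x is at 382; the table's min-x is 0; gap = 382 mm.

A is a table. B is an open box. C is a spool. The open box is against the table's +x side, with their −y faces flush. The spool is on top of the table. The gap from the spool to the table's −x edge is 382 mm.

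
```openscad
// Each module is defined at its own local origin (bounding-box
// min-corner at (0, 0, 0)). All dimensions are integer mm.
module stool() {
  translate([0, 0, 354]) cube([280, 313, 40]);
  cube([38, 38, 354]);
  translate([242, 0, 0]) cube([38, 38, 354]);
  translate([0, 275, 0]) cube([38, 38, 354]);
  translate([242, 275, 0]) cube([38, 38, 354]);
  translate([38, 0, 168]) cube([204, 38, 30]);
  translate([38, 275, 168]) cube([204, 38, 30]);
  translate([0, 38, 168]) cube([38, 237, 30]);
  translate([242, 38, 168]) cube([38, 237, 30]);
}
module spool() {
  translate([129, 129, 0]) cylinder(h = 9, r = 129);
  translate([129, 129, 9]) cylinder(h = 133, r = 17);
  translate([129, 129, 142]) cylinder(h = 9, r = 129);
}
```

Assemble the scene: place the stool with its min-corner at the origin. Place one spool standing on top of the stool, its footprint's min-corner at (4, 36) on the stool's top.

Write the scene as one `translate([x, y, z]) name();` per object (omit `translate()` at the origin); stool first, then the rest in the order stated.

stool();
translate([4, 36, 394]) spool();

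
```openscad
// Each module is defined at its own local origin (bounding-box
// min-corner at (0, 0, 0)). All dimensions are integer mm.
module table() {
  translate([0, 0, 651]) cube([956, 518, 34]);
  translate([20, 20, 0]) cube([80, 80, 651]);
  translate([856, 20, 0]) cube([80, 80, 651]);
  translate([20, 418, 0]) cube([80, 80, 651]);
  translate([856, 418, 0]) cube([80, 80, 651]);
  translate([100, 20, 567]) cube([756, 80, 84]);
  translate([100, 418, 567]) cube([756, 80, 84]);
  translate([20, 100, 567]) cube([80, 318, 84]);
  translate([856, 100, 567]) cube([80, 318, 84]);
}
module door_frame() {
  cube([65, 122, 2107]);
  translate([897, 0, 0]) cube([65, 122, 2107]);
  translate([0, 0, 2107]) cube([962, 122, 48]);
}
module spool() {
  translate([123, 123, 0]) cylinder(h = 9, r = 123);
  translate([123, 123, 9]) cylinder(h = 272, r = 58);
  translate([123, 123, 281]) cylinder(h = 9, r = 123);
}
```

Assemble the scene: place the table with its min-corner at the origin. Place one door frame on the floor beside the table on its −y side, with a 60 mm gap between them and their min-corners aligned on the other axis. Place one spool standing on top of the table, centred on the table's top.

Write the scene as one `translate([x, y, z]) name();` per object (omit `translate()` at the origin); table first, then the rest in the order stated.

table();
translate([0, -182, 0]) door_frame();
translate([355, 136, 685]) spool();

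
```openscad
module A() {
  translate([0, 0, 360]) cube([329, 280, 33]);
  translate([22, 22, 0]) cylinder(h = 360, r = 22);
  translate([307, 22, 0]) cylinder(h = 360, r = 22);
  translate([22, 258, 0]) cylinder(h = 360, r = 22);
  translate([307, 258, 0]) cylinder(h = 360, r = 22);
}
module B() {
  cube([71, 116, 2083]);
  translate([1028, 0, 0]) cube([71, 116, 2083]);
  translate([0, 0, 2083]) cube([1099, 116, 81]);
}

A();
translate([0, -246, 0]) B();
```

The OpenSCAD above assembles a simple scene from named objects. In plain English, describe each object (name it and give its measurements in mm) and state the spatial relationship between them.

A is a four-legged stool. The seat is a 329×280×33 mm slab whose top surface is at z = 393 mm; four round legs, each 44 mm in diameter, run from the floor (z = 0) to the underside of the seat, each leg's axis is inset half a diameter from the nearest pair of seat edges (so the leg's bounding box is flush with the corner).

B is a rectangular door frame: two vertical jambs of 71×116 mm section, 2083 mm tall, with a clear opening 957 mm wide between their inner faces. A header 81 mm tall and 116 mm deep lies on top of the jambs and spans the full outside width.

The door frame is on the floor beside the stool on its −y side.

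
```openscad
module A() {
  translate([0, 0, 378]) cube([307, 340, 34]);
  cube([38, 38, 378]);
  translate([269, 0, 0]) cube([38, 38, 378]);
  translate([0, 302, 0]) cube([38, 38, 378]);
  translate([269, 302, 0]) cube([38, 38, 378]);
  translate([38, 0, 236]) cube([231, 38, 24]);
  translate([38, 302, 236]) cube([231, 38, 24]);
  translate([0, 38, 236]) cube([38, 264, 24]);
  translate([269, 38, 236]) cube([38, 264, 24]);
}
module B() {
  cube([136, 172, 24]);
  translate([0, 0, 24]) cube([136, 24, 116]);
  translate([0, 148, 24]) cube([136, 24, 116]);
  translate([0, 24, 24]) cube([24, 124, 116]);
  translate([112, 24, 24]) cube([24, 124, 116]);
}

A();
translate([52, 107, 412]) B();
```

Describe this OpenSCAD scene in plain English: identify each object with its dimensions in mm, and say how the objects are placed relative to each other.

A is a four-legged stool. The seat is 307×340 mm, 34 mm thick, top at z = 412 mm. It stands on four square legs, each 38×38 mm in cross-section, from z = 0 to the seat underside, each flush with a corner of the seat. Four stretchers, 38 mm wide and 24 mm tall, connect adjacent legs with their undersides at z = 236 mm, each running between the inner faces of the legs it joins and aligned with the legs' outer faces on the other axis.

B is an open storage box with external size 136×172×140 mm and wall thickness 24 mm (the base is also 24 mm thick). The base covers the whole footprint; the four walls stand on the base, with the y-facing walls full-width and the x-facing walls fitting between their inner faces.

The open box is on top of the stool.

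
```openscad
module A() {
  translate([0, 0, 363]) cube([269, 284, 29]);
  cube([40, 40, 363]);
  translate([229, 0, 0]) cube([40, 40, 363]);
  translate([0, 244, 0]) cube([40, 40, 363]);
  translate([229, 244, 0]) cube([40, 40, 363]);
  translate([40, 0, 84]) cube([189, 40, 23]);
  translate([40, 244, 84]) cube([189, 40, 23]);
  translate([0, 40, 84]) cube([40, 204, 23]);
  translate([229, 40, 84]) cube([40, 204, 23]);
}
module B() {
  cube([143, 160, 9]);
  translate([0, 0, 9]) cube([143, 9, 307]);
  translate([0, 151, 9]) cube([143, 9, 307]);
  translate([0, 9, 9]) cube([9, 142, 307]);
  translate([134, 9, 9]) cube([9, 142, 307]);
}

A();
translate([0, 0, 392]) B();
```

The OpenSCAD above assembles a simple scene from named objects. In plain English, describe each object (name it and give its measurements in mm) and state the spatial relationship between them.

A is a four-legged stool. The seat is 269×284 mm, 29 mm thick, top at z = 392 mm. It stands on four square legs, each 40×40 mm in cross-section, from z = 0 to the seat underside, each flush with a corner of the seat. Four stretchers, 40 mm wide and 23 mm tall, connect adjacent legs with their undersides at z = 84 mm, each running between the inner faces of the legs it joins and aligned with the legs' outer faces on the other axis.

B is an open-topped rectangular box: outside dimensions 143×160×316 mm, with a uniform wall and base thickness of 9 mm. The base is a full 143×160 slab on the floor; four walls sit on top of the base. The front and back walls (the −y and +y sides) span the full width; the two side walls fit between them.

The open box is on top of the stool.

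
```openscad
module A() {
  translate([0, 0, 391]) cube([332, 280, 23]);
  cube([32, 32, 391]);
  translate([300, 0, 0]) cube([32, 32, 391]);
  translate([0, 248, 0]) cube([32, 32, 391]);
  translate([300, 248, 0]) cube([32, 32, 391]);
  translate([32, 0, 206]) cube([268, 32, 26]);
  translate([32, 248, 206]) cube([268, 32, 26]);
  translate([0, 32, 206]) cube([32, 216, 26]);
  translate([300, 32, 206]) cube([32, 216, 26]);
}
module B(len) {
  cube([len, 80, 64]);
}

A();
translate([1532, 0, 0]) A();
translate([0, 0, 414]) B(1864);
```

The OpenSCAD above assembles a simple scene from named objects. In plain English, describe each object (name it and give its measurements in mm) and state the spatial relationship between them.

A is a simple wooden stool: a rectangular seat 332 mm (x) by 280 mm (y), 23 mm thick, top face at z = 414 mm, on four square legs, each 32×32 mm in cross-section. The legs rest on z = 0, each flush with a corner of the seat. Four stretchers, 32 mm wide and 26 mm tall, connect adjacent legs with their undersides at z = 206 mm, each running between the inner faces of the legs it joins and aligned with the legs' outer faces on the other axis.

B is a rectangular beam 1864 mm long (x), 80 mm deep (y), 64 mm thick (z).

The beam spans the tops of two stools placed 1200 mm apart, resting at z = 414 mm.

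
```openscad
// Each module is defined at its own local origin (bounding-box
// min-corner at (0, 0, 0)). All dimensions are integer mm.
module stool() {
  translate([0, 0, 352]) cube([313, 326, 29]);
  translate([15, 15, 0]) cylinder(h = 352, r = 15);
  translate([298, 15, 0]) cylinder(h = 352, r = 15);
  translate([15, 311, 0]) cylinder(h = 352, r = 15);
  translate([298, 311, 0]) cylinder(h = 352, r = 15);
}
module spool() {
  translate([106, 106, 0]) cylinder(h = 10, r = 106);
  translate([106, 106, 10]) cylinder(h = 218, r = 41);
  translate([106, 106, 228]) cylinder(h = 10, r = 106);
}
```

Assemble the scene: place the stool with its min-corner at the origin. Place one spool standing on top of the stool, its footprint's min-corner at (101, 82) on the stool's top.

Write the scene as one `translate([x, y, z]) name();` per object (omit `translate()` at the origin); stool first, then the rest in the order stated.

stool();
translate([101, 82, 381]) spool();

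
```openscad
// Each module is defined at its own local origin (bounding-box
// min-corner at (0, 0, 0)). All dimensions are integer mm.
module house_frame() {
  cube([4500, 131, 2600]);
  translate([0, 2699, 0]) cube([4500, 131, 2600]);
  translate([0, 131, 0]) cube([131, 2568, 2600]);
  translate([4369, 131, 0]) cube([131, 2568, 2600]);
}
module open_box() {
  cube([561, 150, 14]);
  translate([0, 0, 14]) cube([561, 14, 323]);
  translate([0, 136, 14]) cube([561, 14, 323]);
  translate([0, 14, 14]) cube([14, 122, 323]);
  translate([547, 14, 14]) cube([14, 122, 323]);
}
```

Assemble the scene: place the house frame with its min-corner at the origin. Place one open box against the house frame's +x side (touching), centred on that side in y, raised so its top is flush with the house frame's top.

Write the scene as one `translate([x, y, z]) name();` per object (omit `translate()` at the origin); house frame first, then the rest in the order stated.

house_frame();
translate([4500, 1340, 2263]) open_box();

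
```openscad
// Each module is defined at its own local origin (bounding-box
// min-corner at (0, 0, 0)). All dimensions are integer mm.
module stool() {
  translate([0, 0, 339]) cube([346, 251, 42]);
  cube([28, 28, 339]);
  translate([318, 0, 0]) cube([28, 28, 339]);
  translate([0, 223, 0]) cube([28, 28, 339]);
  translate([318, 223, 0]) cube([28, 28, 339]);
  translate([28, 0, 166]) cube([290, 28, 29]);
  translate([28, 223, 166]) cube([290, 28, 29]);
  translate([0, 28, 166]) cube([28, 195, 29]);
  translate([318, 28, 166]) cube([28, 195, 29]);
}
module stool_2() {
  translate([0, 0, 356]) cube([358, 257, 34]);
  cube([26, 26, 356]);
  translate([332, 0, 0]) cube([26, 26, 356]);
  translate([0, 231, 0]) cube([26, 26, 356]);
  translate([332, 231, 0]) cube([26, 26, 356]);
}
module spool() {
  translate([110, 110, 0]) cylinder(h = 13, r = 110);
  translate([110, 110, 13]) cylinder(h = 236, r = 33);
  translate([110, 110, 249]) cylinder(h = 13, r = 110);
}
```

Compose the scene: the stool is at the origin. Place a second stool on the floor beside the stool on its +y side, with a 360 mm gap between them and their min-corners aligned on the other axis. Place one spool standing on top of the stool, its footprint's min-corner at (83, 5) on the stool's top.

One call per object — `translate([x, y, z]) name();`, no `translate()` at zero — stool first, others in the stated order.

stool();
translate([0, 611, 0]) stool_2();
translate([83, 5, 381]) spool();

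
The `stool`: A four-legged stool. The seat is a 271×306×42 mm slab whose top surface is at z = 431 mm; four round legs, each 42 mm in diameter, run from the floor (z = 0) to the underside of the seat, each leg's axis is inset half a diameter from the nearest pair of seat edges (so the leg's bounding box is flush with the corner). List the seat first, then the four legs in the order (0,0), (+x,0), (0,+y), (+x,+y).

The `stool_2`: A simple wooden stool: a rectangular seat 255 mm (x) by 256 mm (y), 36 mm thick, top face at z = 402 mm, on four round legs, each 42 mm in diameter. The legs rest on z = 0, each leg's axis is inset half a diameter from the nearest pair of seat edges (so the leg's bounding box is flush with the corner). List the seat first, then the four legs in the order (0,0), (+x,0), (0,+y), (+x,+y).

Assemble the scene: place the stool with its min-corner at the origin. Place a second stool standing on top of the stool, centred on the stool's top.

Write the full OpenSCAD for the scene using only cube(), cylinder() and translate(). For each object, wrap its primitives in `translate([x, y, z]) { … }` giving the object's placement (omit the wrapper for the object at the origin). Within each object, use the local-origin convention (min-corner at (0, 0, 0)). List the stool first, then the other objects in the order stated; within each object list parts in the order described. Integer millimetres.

translate([0, 0, 389]) cube([271, 306, 42]);
translate([21, 21, 0]) cylinder(h = 389, r = 21);
translate([250, 21, 0]) cylinder(h = 389, r = 21);
translate([21, 285, 0]) cylinder(h = 389, r = 21);
translate([250, 285, 0]) cylinder(h = 389, r = 21);
translate([8, 25, 431]) {
  translate([0, 0, 366]) cube([255, 256, 36]);
  translate([21, 21, 0]) cylinder(h = 366, r = 21);
  translate([234, 21, 0]) cylinder(h = 366, r = 21);
  translate([21, 235, 0]) cylinder(h = 366, r = 21);
  translate([234, 235, 0]) cylinder(h = 366, r = 21);
}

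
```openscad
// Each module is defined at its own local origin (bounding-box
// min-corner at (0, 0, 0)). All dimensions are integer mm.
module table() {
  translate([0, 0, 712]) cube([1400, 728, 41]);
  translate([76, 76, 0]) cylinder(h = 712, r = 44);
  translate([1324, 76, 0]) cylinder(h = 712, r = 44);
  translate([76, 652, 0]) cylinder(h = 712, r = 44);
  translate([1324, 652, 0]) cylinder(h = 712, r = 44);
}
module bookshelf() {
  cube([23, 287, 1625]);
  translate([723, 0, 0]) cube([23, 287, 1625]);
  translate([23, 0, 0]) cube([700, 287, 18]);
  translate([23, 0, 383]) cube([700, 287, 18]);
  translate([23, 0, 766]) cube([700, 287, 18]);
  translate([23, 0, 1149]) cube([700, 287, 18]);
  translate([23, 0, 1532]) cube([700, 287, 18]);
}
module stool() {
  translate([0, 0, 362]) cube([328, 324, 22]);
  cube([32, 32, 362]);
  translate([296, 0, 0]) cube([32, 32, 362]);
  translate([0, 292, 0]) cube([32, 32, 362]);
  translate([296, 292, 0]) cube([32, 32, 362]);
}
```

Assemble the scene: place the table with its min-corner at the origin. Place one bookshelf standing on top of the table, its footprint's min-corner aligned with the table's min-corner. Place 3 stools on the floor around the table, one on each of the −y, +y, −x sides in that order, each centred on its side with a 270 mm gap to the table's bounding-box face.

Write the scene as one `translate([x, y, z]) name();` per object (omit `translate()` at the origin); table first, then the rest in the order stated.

table();
translate([0, 0, 753]) bookshelf();
translate([536, -594, 0]) stool();
translate([536, 998, 0]) stool();
translate([-598, 202, 0]) stool();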